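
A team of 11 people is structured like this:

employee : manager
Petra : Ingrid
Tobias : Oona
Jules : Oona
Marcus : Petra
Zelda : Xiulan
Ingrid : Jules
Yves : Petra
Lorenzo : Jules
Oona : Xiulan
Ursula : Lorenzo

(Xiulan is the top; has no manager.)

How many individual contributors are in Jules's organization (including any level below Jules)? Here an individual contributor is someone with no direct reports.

3

The people in Jules's organization with no one reporting to them are Ursula, Marcus, Yves. That is 3.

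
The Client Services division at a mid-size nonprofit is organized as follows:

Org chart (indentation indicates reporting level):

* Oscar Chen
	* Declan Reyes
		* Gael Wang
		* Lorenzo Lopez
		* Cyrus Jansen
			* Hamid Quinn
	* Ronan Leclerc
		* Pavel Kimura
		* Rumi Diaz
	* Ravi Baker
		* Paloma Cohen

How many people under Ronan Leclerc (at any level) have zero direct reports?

The people in Ronan Leclerc's organization with no one reporting to them are Rumi Diaz, Pavel Kimura. That is 2.

2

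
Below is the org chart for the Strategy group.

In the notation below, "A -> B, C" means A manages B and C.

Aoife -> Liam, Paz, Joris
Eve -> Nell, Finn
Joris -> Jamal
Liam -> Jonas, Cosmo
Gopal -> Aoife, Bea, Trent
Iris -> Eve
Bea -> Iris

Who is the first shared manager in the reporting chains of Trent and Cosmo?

Gopal

Trent's chain of managers is Gopal. Cosmo's chain of managers is Liam, Aoife, Gopal. The first manager that appears in both chains is Gopal.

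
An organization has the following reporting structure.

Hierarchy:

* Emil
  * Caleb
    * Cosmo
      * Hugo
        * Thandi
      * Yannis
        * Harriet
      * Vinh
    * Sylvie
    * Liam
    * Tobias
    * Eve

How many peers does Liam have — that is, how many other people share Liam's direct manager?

Liam reports to Caleb. Caleb's other direct reports are Cosmo, Sylvie, Tobias, Eve — 4 peers.

4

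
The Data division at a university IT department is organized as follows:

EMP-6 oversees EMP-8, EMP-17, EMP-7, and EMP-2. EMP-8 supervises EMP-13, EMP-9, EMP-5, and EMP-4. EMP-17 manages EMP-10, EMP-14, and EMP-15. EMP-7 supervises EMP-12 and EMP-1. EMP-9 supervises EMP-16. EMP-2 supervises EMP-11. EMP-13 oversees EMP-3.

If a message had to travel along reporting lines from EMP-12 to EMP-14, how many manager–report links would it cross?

EMP-12 is 2 levels below EMP-6, and EMP-14 is 2 levels below EMP-6 (their lowest common manager). The shortest path runs up from EMP-12 to EMP-6 and back down to EMP-14: 2 + 2 = 4 links.

4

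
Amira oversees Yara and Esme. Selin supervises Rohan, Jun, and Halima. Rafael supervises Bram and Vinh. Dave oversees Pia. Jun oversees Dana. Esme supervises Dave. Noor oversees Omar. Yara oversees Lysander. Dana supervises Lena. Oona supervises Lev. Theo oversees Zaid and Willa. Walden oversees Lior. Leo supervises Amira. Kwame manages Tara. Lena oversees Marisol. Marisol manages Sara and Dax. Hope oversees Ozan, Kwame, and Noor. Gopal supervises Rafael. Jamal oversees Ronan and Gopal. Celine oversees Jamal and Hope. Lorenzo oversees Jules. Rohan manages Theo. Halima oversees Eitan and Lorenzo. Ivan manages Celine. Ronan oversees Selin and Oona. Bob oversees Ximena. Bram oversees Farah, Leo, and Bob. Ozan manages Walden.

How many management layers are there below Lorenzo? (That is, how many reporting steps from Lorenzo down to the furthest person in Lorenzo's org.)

1

The longest chain under Lorenzo runs Lorenzo → Jules, which is 1 level below Lorenzo.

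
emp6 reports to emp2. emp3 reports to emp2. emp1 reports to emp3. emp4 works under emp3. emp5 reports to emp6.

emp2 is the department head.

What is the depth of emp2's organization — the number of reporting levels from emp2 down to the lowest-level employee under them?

2

The longest chain under emp2 runs emp2 → emp3 → emp4, which is 2 levels below emp2.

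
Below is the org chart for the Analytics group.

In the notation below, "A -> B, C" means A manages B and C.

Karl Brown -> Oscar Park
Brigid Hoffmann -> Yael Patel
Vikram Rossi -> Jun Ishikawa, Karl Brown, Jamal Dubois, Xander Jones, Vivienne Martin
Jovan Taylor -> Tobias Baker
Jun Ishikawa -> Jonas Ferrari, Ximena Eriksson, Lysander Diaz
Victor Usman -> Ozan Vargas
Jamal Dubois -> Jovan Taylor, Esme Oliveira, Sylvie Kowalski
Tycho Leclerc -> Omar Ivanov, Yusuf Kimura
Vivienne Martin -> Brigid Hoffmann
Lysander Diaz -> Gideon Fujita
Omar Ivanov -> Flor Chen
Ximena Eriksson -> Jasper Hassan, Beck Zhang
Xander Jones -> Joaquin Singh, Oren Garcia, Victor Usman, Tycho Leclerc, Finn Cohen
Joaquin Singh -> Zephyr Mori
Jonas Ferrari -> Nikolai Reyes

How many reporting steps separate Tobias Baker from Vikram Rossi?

3

Chain from Tobias Baker up to Vikram Rossi: Tobias Baker → Jovan Taylor → Jamal Dubois → Vikram Rossi. That is 3 steps up, so Tobias Baker is 3 levels below Vikram Rossi.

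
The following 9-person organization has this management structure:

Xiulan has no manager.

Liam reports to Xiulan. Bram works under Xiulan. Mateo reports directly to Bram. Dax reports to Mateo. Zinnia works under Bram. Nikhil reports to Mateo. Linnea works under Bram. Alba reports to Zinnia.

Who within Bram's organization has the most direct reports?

Direct-report counts within Bram's organization: Bram has 3; Zinnia has 1; Mateo has 2. The largest is 3, held by Bram.

Bram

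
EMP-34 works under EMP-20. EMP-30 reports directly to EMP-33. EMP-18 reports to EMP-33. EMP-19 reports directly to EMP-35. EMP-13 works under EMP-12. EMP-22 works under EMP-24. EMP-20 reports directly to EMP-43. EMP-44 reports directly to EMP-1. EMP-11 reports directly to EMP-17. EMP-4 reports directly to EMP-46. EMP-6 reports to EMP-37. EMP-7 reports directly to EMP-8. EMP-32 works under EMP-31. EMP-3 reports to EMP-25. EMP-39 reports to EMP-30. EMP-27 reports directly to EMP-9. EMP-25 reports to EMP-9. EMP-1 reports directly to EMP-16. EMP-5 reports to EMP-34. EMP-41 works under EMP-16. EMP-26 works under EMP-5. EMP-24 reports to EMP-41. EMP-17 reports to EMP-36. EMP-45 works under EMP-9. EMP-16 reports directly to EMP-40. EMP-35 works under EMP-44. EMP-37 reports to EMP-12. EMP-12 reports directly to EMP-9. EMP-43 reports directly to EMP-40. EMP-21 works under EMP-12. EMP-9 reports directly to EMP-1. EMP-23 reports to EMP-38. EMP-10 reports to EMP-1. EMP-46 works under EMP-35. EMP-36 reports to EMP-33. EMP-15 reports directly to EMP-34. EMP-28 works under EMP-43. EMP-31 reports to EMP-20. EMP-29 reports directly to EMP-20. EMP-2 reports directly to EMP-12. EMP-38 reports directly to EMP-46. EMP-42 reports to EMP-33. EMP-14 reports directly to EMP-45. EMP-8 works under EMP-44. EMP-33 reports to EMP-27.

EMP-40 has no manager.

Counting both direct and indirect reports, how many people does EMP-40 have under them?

EMP-40 directly manages EMP-43, EMP-16. Under EMP-43: EMP-28, EMP-20, EMP-29, EMP-34, EMP-15, EMP-5, EMP-26, EMP-31, EMP-32 (9). Under EMP-16: EMP-41, EMP-24, EMP-22, EMP-1, EMP-10, EMP-44, EMP-8, EMP-7, EMP-35, EMP-19, EMP-46, EMP-38, EMP-23, EMP-4, EMP-9, EMP-45, EMP-14, EMP-12, EMP-37, EMP-6, EMP-21, EMP-2, EMP-13, EMP-25, EMP-3, EMP-27, EMP-33, EMP-18, EMP-30, EMP-39, EMP-36, EMP-17, EMP-11, EMP-42 (34). So EMP-40's organization is 2 direct reports plus everyone under them: 10 + 35 = 45.

45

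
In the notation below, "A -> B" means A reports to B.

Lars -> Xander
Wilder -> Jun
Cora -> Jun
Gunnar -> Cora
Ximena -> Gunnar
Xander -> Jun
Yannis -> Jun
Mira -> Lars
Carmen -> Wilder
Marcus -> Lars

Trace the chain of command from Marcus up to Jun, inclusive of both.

Marcus reports to Lars. Lars reports to Xander. Xander reports to Jun. Jun is at the top.

Marcus -> Lars -> Xander -> Jun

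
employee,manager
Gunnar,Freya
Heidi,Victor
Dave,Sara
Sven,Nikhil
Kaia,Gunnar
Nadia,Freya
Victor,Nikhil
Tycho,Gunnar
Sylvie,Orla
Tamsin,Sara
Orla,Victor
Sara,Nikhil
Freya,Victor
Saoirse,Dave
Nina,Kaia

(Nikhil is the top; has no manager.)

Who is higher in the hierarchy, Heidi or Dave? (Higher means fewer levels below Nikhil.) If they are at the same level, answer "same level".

Both Heidi and Dave are 2 levels below Nikhil.

same level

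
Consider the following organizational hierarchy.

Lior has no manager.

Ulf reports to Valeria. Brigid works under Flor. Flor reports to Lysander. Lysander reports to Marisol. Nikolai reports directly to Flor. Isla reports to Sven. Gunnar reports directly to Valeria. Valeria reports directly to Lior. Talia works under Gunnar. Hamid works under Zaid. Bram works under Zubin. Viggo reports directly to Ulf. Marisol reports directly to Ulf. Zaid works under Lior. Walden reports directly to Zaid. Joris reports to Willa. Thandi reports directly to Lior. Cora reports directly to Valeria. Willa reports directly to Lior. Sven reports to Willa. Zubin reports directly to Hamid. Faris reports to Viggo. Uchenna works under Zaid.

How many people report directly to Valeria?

3

Valeria directly manages Ulf, Cora, Gunnar. That is 3 direct reports.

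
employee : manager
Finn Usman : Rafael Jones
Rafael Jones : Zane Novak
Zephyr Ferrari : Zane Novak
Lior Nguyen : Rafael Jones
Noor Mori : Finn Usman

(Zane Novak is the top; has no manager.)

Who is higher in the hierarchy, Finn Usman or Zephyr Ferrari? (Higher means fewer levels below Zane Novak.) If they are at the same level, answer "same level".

Finn Usman is 2 levels below Zane Novak; Zephyr Ferrari is 1. Zephyr Ferrari is higher.

Zephyr Ferrari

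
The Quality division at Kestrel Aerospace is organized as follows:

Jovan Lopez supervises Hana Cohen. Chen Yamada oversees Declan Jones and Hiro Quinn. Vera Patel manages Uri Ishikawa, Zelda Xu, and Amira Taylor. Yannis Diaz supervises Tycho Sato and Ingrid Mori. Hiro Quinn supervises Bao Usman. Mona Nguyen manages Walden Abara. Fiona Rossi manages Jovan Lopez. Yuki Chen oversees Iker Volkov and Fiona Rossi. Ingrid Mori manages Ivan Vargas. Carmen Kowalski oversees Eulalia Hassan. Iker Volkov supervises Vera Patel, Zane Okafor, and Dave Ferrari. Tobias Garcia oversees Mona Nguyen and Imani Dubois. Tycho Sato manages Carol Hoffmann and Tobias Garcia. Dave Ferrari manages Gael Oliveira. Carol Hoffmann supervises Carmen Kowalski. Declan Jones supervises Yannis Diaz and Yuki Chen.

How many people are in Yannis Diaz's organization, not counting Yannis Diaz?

10

Yannis Diaz directly manages Tycho Sato, Ingrid Mori. Under Tycho Sato: Carol Hoffmann, Carmen Kowalski, Eulalia Hassan, Tobias Garcia, Imani Dubois, Mona Nguyen, Walden Abara (7). Under Ingrid Mori: Ivan Vargas (1). So Yannis Diaz's organization is 2 direct reports plus everyone under them: 8 + 2 = 10.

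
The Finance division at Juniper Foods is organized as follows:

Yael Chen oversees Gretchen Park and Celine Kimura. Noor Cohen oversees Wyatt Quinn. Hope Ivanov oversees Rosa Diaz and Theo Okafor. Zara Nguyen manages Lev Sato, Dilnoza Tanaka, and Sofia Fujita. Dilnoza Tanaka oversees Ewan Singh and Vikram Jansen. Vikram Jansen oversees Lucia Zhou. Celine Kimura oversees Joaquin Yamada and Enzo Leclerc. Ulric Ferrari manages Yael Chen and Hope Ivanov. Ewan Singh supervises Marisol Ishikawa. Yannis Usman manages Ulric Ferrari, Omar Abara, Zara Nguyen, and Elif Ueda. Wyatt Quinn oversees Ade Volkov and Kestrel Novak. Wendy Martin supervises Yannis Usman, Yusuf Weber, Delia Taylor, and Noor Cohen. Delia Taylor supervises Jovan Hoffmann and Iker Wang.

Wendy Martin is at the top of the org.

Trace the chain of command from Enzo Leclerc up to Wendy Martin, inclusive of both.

Enzo Leclerc -> Celine Kimura -> Yael Chen -> Ulric Ferrari -> Yannis Usman -> Wendy Martin

Enzo Leclerc reports to Celine Kimura. Celine Kimura reports to Yael Chen. Yael Chen reports to Ulric Ferrari. Ulric Ferrari reports to Yannis Usman. Yannis Usman reports to Wendy Martin. Wendy Martin is at the top.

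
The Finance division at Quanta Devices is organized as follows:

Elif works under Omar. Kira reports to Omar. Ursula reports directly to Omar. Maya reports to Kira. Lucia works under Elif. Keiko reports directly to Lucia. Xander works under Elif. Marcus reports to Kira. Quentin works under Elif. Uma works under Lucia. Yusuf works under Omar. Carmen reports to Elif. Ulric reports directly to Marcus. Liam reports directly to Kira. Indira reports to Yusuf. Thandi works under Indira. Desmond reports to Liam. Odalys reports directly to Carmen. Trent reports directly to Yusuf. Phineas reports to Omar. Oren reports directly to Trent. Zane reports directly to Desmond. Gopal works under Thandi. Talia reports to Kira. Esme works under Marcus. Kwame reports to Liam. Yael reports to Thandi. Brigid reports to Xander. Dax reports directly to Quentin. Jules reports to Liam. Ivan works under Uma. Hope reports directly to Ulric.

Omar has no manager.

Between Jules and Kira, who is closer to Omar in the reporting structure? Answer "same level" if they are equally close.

Kira

Jules is 3 levels below Omar; Kira is 1. Kira is higher.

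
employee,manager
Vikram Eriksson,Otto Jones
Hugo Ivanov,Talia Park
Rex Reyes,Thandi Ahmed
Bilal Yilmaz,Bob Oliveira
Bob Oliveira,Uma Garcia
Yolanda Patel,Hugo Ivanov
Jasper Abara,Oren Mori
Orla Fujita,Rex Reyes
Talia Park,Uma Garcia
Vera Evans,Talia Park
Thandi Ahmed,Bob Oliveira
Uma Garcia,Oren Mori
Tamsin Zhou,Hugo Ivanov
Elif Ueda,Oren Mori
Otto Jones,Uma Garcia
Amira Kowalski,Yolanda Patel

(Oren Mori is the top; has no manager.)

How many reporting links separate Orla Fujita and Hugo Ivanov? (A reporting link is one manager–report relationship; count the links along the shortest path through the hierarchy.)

Orla Fujita is 4 levels below Uma Garcia, and Hugo Ivanov is 2 levels below Uma Garcia (their lowest common manager). The shortest path runs up from Orla Fujita to Uma Garcia and back down to Hugo Ivanov: 4 + 2 = 6 links.

6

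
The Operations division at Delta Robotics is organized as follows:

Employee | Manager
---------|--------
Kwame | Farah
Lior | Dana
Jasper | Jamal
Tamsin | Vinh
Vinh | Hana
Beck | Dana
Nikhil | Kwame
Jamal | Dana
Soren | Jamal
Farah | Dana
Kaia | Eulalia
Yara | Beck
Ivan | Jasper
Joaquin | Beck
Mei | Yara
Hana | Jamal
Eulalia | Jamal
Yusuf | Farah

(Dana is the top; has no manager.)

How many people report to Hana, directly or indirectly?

2

Hana directly manages Vinh. Under Vinh: Tamsin (1). That's 2 in total.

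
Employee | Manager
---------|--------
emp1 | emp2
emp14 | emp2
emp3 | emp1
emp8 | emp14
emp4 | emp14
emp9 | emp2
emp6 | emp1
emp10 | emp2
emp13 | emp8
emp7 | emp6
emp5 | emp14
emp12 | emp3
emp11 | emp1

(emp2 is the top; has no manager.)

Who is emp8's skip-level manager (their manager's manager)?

emp2

emp8 reports to emp14, and emp14 reports to emp2. So emp8's skip-level manager is emp2.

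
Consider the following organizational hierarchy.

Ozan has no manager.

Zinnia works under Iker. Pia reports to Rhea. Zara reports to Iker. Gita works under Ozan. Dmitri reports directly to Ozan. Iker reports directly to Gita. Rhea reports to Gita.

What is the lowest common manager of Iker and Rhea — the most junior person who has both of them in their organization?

Gita

Iker's chain of managers is Gita, Ozan. Rhea's chain of managers is Gita, Ozan. The first manager that appears in both chains is Gita.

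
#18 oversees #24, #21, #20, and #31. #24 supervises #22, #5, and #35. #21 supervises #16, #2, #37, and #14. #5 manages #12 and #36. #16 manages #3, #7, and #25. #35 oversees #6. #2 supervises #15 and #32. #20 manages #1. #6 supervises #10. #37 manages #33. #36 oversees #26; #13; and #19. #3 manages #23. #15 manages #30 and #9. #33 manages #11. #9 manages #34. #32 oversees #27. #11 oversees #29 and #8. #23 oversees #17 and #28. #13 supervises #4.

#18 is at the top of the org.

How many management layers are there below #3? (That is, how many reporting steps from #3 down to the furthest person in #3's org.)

The longest chain under #3 runs #3 → #23 → #28, which is 2 levels below #3.

2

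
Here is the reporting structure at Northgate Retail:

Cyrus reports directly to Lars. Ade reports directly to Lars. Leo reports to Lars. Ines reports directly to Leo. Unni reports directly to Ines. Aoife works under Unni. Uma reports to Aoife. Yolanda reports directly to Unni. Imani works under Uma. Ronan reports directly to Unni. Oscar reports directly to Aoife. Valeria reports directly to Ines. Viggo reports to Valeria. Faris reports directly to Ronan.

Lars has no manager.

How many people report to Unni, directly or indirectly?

7

Unni directly manages Aoife, Yolanda, Ronan. Under Aoife: Oscar, Uma, Imani (3). Yolanda has no reports. Under Ronan: Faris (1). So Unni's organization is 3 direct reports plus everyone under them: 4 + 1 + 2 = 7.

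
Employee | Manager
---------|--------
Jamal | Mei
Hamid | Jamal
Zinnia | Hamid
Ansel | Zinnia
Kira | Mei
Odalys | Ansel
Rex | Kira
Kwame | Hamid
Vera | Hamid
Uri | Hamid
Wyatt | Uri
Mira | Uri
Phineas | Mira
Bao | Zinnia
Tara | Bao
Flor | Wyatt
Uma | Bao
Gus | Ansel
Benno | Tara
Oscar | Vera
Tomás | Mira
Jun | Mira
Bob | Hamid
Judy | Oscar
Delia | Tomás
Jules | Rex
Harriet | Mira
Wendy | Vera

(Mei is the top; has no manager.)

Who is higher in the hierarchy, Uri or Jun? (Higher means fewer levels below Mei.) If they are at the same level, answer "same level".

Uri is 3 levels below Mei; Jun is 5. Uri is higher.

Uri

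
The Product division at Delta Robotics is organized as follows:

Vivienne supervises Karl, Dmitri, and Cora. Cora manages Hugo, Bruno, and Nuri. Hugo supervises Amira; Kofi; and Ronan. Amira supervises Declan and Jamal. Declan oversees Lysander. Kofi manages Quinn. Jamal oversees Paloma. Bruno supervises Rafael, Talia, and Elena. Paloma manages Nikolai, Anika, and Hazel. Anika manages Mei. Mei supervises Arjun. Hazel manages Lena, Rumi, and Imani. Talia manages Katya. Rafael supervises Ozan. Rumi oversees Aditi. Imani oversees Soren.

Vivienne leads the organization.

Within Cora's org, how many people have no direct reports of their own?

The people in Cora's organization with no one reporting to them are Nuri, Elena, Ozan, Katya, Ronan, Quinn, Lena, Soren, Aditi, Arjun, Nikolai, Lysander. That is 12.

12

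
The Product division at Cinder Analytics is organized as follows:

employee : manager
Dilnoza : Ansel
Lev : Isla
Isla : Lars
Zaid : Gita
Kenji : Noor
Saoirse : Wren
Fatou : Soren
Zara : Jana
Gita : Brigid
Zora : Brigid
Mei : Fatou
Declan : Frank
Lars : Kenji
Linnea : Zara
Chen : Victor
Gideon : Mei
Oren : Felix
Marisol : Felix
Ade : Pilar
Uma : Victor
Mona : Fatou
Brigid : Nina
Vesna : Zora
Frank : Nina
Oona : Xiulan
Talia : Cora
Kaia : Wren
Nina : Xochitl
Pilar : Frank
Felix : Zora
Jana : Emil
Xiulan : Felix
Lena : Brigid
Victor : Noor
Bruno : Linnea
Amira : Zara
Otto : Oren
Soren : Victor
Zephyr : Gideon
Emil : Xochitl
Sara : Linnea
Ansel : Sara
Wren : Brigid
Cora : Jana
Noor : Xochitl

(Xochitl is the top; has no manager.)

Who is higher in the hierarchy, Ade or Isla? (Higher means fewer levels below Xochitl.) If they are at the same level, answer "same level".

Both Ade and Isla are 4 levels below Xochitl.

same level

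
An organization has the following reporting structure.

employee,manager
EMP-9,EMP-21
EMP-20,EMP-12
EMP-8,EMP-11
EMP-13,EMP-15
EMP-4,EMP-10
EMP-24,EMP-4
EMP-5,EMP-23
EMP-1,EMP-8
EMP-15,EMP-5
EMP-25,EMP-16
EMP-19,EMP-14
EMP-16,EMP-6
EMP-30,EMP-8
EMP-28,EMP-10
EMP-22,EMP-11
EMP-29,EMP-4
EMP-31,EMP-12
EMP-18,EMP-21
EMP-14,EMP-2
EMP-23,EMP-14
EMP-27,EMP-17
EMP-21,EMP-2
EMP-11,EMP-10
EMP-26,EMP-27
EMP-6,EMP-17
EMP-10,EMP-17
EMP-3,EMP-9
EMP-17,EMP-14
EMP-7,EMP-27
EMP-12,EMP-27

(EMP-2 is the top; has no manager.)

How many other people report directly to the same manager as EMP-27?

EMP-27 reports to EMP-17. EMP-17's other direct reports are EMP-10, EMP-6 — 2 peers.

2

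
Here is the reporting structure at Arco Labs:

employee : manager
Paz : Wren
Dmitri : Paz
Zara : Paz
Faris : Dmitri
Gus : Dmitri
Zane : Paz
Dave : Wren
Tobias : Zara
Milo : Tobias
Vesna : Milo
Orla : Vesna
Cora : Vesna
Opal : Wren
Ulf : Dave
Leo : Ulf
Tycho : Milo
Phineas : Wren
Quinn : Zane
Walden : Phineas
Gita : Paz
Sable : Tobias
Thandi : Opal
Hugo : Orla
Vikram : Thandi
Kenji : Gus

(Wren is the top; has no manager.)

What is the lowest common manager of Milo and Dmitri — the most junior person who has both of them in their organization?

Paz

Milo's chain of managers is Tobias, Zara, Paz, Wren. Dmitri's chain of managers is Paz, Wren. The first manager that appears in both chains is Paz.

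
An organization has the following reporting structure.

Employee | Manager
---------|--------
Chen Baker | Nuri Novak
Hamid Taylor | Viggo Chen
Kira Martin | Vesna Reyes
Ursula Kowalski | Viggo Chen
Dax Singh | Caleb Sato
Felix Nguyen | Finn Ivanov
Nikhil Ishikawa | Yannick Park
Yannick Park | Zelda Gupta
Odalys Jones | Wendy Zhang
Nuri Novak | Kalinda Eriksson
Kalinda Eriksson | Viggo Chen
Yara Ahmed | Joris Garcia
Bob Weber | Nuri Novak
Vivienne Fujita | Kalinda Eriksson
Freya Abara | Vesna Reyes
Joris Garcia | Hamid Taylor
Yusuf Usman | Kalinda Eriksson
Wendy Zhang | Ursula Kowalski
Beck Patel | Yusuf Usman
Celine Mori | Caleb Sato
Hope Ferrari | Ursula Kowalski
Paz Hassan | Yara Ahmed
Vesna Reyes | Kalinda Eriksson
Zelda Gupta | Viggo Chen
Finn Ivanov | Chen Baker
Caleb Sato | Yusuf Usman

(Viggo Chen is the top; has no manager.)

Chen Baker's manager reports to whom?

Kalinda Eriksson

Chen Baker reports to Nuri Novak, and Nuri Novak reports to Kalinda Eriksson. So Chen Baker's skip-level manager is Kalinda Eriksson.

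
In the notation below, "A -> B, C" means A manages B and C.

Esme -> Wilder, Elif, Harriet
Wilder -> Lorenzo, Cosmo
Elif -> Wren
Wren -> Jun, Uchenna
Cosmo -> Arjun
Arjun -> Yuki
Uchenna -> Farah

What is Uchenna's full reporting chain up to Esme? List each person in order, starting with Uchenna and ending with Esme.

Uchenna -> Wren -> Elif -> Esme

Uchenna reports to Wren. Wren reports to Elif. Elif reports to Esme. Esme is at the top.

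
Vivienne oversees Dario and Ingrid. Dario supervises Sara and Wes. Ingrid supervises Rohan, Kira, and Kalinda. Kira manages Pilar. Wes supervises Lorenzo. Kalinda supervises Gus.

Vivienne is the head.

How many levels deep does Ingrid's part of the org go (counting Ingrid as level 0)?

The longest chain under Ingrid runs Ingrid → Kalinda → Gus, which is 2 levels below Ingrid.

2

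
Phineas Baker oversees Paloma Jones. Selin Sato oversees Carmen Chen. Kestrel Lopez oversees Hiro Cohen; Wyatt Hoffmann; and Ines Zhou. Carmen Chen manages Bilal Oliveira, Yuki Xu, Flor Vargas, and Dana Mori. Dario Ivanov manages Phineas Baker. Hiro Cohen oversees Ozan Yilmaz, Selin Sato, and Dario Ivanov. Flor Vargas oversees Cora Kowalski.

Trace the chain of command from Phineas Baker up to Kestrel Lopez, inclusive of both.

Phineas Baker -> Dario Ivanov -> Hiro Cohen -> Kestrel Lopez

Phineas Baker reports to Dario Ivanov. Dario Ivanov reports to Hiro Cohen. Hiro Cohen reports to Kestrel Lopez. Kestrel Lopez is at the top.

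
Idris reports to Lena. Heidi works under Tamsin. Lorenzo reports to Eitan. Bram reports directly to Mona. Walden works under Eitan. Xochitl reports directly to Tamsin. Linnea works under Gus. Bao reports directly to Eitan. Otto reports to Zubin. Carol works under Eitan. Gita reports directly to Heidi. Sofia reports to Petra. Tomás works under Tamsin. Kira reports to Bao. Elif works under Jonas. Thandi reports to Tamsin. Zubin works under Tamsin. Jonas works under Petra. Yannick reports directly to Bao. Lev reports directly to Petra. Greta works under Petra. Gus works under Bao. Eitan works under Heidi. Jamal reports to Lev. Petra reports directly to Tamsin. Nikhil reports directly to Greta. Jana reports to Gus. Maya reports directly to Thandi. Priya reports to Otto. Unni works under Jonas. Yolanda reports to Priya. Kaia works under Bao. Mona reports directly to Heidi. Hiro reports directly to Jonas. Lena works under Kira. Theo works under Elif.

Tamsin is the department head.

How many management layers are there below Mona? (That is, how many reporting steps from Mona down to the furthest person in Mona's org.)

1

The longest chain under Mona runs Mona → Bram, which is 1 level below Mona.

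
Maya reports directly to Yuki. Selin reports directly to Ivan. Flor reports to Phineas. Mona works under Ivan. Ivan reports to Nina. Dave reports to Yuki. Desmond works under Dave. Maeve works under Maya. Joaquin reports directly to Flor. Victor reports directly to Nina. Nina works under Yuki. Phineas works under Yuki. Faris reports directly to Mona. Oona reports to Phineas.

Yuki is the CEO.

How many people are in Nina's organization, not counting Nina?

5

Nina directly manages Victor, Ivan. Victor has no reports. Under Ivan: Mona, Faris, Selin (3). So Nina's organization is 2 direct reports plus everyone under them: 1 + 4 = 5.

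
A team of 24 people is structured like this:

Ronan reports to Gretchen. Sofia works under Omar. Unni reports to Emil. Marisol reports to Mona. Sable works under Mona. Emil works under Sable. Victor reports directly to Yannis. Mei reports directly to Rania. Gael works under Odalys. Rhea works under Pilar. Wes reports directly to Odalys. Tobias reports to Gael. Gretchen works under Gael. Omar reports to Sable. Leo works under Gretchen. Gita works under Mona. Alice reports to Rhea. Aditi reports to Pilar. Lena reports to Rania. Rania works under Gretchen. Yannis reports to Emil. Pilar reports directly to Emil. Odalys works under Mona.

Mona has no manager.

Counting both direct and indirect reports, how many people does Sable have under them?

10

Sable directly manages Emil, Omar. Under Emil: Unni, Pilar, Aditi, Rhea, Alice, Yannis, Victor (7). Under Omar: Sofia (1). So Sable's organization is 2 direct reports plus everyone under them: 8 + 2 = 10.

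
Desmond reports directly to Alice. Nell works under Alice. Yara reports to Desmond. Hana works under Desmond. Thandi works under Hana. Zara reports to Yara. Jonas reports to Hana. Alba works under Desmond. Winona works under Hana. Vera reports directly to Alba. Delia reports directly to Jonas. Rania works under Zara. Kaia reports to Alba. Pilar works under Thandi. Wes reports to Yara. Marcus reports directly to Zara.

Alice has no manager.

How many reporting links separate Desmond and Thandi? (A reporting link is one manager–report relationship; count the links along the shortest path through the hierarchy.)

2

Thandi is in Desmond's organization: the chain from Thandi up to Desmond is Thandi → Hana → Desmond, which is 2 links.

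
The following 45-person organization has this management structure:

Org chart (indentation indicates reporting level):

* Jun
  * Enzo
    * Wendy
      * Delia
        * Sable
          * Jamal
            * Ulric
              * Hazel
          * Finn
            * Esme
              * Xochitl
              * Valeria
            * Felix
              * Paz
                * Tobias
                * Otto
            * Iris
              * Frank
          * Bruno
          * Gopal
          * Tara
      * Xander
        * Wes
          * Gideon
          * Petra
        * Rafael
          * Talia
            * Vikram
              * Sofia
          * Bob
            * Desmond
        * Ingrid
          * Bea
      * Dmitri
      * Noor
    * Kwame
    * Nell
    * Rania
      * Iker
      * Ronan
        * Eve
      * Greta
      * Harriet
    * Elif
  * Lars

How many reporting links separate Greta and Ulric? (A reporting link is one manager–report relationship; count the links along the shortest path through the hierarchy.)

7

Greta is 2 levels below Enzo, and Ulric is 5 levels below Enzo (their lowest common manager). The shortest path runs up from Greta to Enzo and back down to Ulric: 2 + 5 = 7 links.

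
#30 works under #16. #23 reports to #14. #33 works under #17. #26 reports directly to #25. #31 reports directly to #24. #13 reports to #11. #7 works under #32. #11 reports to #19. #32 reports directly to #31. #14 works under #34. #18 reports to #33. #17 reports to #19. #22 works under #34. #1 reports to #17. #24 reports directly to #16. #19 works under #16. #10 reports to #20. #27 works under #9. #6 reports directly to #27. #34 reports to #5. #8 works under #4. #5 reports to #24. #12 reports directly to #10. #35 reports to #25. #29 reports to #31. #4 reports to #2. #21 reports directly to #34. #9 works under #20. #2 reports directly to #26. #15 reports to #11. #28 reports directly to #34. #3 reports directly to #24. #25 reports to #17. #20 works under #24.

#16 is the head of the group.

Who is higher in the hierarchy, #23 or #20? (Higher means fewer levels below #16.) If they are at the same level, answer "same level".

#20

#23 is 5 levels below #16; #20 is 2. #20 is higher.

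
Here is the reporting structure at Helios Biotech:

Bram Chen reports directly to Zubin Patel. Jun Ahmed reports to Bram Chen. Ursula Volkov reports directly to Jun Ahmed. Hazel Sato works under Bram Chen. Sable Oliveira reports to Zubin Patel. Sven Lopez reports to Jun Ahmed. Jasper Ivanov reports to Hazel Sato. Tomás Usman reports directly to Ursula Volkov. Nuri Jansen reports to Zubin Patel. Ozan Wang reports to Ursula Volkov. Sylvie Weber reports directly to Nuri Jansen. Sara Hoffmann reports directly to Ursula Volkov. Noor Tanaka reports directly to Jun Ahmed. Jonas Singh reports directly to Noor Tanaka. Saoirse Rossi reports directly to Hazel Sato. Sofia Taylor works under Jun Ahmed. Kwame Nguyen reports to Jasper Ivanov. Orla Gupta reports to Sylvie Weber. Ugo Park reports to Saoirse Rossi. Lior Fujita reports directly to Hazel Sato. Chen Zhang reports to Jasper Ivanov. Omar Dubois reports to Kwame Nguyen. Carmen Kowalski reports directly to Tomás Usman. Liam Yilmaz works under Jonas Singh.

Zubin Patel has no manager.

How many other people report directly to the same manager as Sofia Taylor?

3

Sofia Taylor reports to Jun Ahmed. Jun Ahmed's other direct reports are Ursula Volkov, Sven Lopez, Noor Tanaka — 3 peers.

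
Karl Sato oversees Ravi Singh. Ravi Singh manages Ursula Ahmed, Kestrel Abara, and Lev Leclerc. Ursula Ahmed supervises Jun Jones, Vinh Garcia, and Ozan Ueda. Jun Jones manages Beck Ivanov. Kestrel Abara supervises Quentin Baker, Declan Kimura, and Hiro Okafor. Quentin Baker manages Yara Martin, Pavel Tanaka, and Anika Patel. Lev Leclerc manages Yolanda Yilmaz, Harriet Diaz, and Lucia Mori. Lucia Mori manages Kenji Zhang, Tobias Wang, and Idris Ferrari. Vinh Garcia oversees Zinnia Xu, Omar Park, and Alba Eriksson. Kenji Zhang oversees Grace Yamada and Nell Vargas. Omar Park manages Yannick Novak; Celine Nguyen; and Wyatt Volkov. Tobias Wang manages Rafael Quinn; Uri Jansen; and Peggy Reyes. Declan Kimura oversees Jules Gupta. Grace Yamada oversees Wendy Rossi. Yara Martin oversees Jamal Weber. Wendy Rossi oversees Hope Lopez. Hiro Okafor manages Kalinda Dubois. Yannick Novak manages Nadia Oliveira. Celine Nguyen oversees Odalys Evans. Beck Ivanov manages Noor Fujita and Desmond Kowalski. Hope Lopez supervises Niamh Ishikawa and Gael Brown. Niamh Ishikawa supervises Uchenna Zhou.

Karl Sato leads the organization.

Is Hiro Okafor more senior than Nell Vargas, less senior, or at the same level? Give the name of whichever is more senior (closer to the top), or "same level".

Hiro Okafor

Hiro Okafor is 3 levels below Karl Sato; Nell Vargas is 5. Hiro Okafor is higher.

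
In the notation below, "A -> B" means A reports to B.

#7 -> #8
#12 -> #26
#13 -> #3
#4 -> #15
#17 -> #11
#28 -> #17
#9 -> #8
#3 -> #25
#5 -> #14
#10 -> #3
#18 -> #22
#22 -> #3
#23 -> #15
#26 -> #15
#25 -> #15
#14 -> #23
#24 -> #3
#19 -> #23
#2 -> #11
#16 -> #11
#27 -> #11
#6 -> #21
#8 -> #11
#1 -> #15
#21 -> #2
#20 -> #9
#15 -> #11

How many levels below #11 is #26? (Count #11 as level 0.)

Chain from #26 up to #11: #26 → #15 → #11. That is 2 steps up, so #26 is 2 levels below #11.

2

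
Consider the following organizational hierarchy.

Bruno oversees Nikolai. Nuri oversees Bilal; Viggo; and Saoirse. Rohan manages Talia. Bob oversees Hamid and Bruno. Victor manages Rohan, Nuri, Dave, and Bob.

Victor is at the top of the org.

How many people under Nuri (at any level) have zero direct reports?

The people in Nuri's organization with no one reporting to them are Saoirse, Viggo, Bilal. That is 3.

3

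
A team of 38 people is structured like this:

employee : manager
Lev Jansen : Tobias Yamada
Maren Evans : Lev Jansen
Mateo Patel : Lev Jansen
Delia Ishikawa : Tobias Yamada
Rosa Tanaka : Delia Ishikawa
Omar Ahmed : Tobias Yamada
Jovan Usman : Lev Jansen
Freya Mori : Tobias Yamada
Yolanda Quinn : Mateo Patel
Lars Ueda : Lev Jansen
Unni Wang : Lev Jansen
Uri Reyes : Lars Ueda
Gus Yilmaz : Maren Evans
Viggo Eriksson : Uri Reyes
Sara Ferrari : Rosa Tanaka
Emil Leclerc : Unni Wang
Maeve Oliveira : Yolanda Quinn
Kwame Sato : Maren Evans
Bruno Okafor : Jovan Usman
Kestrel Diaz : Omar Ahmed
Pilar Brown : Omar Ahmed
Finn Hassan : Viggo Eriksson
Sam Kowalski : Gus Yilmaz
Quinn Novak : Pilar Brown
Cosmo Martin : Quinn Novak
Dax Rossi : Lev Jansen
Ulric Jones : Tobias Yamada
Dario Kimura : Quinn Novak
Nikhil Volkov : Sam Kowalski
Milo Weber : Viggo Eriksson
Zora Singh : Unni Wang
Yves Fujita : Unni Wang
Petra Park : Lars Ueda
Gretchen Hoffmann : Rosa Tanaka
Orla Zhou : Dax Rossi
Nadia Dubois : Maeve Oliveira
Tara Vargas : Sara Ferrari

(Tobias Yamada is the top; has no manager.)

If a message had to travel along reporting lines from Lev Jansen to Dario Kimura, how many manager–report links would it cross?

5

Lev Jansen is 1 level below Tobias Yamada, and Dario Kimura is 4 levels below Tobias Yamada (their lowest common manager). The shortest path runs up from Lev Jansen to Tobias Yamada and back down to Dario Kimura: 1 + 4 = 5 links.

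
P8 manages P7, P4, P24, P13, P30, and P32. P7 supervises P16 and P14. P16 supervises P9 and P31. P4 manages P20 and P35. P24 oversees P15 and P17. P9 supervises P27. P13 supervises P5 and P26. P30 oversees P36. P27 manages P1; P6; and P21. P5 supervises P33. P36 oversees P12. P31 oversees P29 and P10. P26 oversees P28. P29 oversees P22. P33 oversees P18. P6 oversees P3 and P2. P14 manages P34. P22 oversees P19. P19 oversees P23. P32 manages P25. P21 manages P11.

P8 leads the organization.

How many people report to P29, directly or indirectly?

P29 directly manages P22. Under P22: P19, P23 (2). That's 3 in total.

3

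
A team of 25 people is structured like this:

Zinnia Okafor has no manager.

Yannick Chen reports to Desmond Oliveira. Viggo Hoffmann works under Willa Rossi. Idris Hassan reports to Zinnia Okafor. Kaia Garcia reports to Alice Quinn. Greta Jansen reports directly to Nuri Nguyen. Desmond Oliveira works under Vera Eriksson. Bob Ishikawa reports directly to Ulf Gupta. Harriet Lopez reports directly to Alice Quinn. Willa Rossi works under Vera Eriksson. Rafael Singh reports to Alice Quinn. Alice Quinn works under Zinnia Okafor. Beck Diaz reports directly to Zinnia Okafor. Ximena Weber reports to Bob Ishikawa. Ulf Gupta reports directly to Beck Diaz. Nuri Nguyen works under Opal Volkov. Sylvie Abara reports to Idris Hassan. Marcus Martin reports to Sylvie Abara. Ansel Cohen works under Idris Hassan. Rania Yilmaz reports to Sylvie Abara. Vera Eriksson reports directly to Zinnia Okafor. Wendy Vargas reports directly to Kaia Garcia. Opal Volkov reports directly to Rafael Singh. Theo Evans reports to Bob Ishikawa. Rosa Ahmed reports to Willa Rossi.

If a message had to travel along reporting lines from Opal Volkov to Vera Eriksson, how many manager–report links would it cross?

Opal Volkov is 3 levels below Zinnia Okafor, and Vera Eriksson is 1 level below Zinnia Okafor (their lowest common manager). The shortest path runs up from Opal Volkov to Zinnia Okafor and back down to Vera Eriksson: 3 + 1 = 4 links.

4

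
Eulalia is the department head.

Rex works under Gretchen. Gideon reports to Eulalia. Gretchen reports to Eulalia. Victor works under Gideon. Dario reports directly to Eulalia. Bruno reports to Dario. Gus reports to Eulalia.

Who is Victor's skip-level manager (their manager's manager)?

Eulalia

Victor reports to Gideon, and Gideon reports to Eulalia. So Victor's skip-level manager is Eulalia.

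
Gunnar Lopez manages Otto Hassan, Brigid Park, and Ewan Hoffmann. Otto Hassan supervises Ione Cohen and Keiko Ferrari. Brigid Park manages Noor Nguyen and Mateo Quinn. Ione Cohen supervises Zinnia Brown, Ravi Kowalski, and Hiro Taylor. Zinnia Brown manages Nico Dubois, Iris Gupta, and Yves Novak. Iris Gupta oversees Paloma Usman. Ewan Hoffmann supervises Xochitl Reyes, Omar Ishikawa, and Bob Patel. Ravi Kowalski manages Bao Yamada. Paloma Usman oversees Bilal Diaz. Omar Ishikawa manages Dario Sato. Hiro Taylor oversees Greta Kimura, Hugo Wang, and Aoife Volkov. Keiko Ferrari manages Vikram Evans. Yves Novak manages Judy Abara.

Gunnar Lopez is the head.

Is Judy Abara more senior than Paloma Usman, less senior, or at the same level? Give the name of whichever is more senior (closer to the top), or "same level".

same level

Both Judy Abara and Paloma Usman are 5 levels below Gunnar Lopez.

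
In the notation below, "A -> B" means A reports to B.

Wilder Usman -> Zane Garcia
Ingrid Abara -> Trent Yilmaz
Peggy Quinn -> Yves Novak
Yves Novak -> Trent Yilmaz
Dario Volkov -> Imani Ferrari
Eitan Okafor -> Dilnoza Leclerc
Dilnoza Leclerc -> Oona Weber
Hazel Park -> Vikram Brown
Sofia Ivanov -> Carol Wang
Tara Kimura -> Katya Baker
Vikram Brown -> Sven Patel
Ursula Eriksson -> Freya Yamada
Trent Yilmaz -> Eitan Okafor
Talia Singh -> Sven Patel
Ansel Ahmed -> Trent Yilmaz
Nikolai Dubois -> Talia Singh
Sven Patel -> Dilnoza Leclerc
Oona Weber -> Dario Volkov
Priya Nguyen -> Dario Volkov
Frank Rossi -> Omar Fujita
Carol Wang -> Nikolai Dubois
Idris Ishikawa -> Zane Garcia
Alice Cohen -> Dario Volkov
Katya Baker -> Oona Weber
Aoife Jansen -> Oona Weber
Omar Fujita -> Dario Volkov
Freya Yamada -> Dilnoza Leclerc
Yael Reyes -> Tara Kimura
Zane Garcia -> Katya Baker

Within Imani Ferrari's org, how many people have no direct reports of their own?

The people in Imani Ferrari's organization with no one reporting to them are Frank Rossi, Alice Cohen, Priya Nguyen, Aoife Jansen, Wilder Usman, Idris Ishikawa, Yael Reyes, Ursula Eriksson, Ingrid Abara, Peggy Quinn, Ansel Ahmed, Sofia Ivanov, Hazel Park. That is 13.

13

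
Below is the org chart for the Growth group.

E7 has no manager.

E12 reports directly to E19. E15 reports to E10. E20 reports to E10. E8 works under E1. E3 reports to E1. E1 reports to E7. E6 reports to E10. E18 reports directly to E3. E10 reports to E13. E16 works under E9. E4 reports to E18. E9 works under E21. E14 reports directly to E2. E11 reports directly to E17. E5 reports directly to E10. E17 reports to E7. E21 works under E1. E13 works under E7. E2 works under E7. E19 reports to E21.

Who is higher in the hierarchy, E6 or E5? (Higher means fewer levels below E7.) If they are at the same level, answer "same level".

Both E6 and E5 are 3 levels below E7.

same level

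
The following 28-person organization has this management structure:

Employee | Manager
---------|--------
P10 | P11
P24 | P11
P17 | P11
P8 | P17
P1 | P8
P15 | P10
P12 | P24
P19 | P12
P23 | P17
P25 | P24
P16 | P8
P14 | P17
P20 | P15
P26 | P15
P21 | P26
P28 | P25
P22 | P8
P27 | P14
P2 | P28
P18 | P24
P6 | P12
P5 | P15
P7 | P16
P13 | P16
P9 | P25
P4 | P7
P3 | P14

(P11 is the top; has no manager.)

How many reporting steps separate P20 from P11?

Chain from P20 up to P11: P20 → P15 → P10 → P11. That is 3 steps up, so P20 is 3 levels below P11.

3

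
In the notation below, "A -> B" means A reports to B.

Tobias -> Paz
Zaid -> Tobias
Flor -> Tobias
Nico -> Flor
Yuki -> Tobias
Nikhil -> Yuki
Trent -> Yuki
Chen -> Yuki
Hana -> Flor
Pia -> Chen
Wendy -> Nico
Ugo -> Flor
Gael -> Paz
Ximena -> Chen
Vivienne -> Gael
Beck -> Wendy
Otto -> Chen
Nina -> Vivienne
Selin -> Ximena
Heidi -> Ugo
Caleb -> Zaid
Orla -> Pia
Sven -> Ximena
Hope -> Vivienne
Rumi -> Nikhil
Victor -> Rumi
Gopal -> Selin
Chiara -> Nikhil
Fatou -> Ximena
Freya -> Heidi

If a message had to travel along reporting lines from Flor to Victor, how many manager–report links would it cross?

Flor is 1 level below Tobias, and Victor is 4 levels below Tobias (their lowest common manager). The shortest path runs up from Flor to Tobias and back down to Victor: 1 + 4 = 5 links.

5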